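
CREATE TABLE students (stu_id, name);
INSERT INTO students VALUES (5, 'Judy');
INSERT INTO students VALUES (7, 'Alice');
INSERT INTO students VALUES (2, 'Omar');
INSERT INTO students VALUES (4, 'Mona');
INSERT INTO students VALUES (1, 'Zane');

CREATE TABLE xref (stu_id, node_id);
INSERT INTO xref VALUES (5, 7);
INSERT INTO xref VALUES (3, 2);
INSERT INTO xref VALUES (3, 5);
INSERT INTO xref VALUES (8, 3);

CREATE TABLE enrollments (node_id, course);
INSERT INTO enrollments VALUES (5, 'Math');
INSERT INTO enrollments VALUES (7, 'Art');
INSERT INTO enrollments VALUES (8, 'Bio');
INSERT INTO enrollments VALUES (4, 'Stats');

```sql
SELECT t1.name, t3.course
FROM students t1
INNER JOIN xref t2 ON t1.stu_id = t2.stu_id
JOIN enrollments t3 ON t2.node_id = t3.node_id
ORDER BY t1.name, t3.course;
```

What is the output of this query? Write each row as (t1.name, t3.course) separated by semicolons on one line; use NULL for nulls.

(Judy, Art)

Joins associate left-to-right: students INNER JOIN xref on stu_id gives 1 intermediate row(s).
Then INNER JOIN `enrollments t3` on node_id: keep only rows whose t2.node_id appears in t3.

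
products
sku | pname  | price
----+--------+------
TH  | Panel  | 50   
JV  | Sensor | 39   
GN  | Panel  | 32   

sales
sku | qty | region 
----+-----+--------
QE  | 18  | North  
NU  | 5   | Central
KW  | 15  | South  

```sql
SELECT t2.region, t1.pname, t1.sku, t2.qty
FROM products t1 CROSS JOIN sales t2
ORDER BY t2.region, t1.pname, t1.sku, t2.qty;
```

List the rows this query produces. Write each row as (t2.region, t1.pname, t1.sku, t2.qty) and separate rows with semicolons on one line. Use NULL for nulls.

CROSS JOIN pairs every row of `products` with every row of `sales`: 3 × 3 = 9 rows.
After projecting and ordering:
t2.region | t1.pname | t1.sku | t2.qty
Central | Panel | GN | 5
Central | Panel | TH | 5
Central | Sensor | JV | 5
North | Panel | GN | 18
North | Panel | TH | 18
North | Sensor | JV | 18
South | Panel | GN | 15
South | Panel | TH | 15
South | Sensor | JV | 15

(Central, Panel, GN, 5); (Central, Panel, TH, 5); (Central, Sensor, JV, 5); (North, Panel, GN, 18); (North, Panel, TH, 18); (North, Sensor, JV, 18); (South, Panel, GN, 15); (South, Panel, TH, 15); (South, Sensor, JV, 15)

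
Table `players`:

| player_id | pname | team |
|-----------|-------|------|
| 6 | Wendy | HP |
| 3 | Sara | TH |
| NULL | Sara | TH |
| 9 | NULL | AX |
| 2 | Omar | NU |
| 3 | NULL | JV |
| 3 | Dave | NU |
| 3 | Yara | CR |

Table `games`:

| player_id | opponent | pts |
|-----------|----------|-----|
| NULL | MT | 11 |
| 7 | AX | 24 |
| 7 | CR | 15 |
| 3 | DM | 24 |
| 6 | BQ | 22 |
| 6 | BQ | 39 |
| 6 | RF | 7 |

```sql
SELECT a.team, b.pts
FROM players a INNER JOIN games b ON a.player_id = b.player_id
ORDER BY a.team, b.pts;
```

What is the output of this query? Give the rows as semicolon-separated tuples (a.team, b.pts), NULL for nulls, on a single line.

(CR, 24); (HP, 7); (HP, 22); (HP, 39); (JV, 24); (NU, 24); (TH, 24)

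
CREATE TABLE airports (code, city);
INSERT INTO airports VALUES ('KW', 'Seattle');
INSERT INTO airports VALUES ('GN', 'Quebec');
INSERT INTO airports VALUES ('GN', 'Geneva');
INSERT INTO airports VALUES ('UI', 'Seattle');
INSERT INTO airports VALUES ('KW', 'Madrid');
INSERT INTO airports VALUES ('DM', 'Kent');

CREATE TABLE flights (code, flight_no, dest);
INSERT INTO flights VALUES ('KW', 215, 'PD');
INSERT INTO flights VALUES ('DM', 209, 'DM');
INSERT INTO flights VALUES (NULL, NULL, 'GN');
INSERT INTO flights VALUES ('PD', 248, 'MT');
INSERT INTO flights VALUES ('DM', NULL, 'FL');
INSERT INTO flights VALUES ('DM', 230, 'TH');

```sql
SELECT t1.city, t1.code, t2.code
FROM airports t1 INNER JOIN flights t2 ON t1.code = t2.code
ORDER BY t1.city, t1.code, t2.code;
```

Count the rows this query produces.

INNER JOIN keeps only pairs where the ON condition holds.
Matching on t1.code = t2.code. A NULL in a compared column never satisfies the condition.
Matched pairs: 5.
Total: 5 rows.

5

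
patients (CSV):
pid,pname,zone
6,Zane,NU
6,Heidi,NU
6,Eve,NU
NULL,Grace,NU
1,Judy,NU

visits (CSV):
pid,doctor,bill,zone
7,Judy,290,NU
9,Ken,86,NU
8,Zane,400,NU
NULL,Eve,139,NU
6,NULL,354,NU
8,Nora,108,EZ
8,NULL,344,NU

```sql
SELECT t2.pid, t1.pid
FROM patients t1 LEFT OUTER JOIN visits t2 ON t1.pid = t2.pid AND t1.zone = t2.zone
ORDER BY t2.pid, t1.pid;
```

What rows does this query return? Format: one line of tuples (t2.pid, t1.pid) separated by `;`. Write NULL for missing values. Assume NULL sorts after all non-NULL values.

LEFT JOIN keeps every row from `patients`; unmatched rows get NULL for `visits`'s columns.
Matching on t1.pid = t2.pid AND t1.zone = t2.zone. A NULL in a compared column never satisfies the condition.
- pid=6, zone=NU: 1 matching t2 row(s), so 1 row(s) emitted.
- pid=6, zone=NU: 1 matching t2 row(s), so 1 row(s) emitted.
- pid=6, zone=NU: 1 matching t2 row(s), so 1 row(s) emitted.
- pid=NULL, zone=NU: no t2 row matches, row kept with t2 columns NULL.
- pid=1, zone=NU: no t2 row matches, row kept with t2 columns NULL.
After projecting and ordering:
t2.pid | t1.pid
6 | 6
6 | 6
6 | 6
NULL | 1
NULL | NULL

(6, 6); (6, 6); (6, 6); (NULL, 1); (NULL, NULL)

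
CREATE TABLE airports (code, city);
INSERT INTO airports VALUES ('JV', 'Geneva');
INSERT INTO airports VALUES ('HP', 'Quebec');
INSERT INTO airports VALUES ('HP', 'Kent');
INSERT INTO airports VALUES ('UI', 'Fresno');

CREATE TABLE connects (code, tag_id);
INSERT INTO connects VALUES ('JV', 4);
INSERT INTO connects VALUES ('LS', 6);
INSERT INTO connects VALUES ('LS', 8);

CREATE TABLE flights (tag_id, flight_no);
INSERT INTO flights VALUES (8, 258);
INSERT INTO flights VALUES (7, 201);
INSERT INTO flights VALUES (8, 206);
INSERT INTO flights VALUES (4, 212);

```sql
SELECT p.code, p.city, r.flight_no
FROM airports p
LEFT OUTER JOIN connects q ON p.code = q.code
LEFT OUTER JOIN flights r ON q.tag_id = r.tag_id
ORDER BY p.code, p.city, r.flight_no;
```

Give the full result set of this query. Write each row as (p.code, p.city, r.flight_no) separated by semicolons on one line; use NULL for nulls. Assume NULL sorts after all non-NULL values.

(HP, Kent, NULL); (HP, Quebec, NULL); (JV, Geneva, 212); (UI, Fresno, NULL)

Step 1 — p LEFT JOIN q on code → 4 row(s).
Then LEFT JOIN `flights r` on tag_id: each of those 4 rows is kept; rows whose q.tag_id has no match in r get NULL for r's columns.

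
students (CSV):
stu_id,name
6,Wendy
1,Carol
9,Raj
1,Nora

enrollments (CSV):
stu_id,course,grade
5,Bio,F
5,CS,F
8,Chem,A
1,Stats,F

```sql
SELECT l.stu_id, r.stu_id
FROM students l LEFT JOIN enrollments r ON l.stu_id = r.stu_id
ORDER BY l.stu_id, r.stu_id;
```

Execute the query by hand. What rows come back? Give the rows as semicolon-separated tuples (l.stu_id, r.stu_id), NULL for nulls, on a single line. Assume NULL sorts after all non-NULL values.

LEFT JOIN keeps every row from `students`; unmatched rows get NULL for `enrollments`'s columns.
Matching on l.stu_id = r.stu_id.
- l (stu_id=6) has no partner → padded with NULL.
- l (stu_id=1) pairs with 1 row(s) of r.
- l (stu_id=9) has no partner → padded with NULL.
- l (stu_id=1) pairs with 1 row(s) of r.
After projecting and ordering:
l.stu_id | r.stu_id
1 | 1
1 | 1
6 | NULL
9 | NULL

(1, 1); (1, 1); (6, NULL); (9, NULL)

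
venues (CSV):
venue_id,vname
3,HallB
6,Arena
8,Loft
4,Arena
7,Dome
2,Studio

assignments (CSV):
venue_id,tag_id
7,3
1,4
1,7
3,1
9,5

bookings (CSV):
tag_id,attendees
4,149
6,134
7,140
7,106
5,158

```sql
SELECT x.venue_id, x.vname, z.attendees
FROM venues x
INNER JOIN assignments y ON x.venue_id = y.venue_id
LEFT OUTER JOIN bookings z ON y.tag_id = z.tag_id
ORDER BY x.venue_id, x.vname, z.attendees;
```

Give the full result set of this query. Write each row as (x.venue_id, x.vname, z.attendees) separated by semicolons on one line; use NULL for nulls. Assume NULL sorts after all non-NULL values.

Joins associate left-to-right: venues INNER JOIN assignments on venue_id gives 2 intermediate row(s).
Then LEFT JOIN `bookings z` on tag_id: each of those 2 rows is kept; rows whose y.tag_id has no match in z get NULL for z's columns.

(3, HallB, NULL); (7, Dome, NULL)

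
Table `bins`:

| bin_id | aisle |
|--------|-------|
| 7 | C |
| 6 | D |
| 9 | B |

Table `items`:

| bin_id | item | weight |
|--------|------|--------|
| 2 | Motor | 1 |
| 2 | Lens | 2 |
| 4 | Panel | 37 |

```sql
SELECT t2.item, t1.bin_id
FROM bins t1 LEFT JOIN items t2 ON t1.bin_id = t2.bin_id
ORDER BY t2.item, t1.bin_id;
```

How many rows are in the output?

LEFT JOIN keeps every row from `bins`; unmatched rows get NULL for `items`'s columns.
Matching on t1.bin_id = t2.bin_id.
- t1[0] bin_id=7 → no match; kept with NULLs on the t2 side.
- t1[1] bin_id=6 → no match; kept with NULLs on the t2 side.
- t1[2] bin_id=9 → no match; kept with NULLs on the t2 side.
Total: 0 matched + 3 padded = 3 rows.

3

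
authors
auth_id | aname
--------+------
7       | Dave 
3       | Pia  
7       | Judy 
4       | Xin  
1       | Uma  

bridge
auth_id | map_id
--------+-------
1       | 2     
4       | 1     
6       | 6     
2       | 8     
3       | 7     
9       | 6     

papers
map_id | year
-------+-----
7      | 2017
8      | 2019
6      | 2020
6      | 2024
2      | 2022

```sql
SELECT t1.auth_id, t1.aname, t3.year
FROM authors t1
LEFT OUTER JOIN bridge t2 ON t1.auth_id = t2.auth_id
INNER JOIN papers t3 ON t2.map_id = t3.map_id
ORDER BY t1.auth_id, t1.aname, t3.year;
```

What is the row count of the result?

Evaluate left to right. First `authors t1 LEFT JOIN bridge t2` on auth_id: 5 row(s).
Then INNER JOIN `papers t3` on map_id: keep only rows whose t2.map_id appears in t3.
Result: 2 row(s).

2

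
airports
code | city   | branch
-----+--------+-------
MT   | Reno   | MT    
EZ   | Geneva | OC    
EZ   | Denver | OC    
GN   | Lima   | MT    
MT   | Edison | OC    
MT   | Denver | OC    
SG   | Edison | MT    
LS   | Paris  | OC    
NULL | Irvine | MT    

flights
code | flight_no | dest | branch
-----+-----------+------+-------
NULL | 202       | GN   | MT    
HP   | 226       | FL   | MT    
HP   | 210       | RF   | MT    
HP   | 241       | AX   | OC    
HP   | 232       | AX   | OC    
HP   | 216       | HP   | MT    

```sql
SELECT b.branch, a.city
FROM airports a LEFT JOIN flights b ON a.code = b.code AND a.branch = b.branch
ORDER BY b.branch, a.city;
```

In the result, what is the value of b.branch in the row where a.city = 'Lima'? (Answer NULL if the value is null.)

NULL

LEFT JOIN keeps every row from `airports`; unmatched rows get NULL for `flights`'s columns.
Matching on a.code = b.code AND a.branch = b.branch. A NULL in a compared column never satisfies the condition.
- a row (code=MT, branch=MT): no match → kept, b columns NULL.
- a row (code=EZ, branch=OC): no match → kept, b columns NULL.
- a row (code=EZ, branch=OC): no match → kept, b columns NULL.
- a row (code=GN, branch=MT): no match → kept, b columns NULL.
- a row (code=MT, branch=OC): no match → kept, b columns NULL.
- a row (code=MT, branch=OC): no match → kept, b columns NULL.
- a row (code=SG, branch=MT): no match → kept, b columns NULL.
- a row (code=LS, branch=OC): no match → kept, b columns NULL.
- a row (code=NULL, branch=MT): no match → kept, b columns NULL.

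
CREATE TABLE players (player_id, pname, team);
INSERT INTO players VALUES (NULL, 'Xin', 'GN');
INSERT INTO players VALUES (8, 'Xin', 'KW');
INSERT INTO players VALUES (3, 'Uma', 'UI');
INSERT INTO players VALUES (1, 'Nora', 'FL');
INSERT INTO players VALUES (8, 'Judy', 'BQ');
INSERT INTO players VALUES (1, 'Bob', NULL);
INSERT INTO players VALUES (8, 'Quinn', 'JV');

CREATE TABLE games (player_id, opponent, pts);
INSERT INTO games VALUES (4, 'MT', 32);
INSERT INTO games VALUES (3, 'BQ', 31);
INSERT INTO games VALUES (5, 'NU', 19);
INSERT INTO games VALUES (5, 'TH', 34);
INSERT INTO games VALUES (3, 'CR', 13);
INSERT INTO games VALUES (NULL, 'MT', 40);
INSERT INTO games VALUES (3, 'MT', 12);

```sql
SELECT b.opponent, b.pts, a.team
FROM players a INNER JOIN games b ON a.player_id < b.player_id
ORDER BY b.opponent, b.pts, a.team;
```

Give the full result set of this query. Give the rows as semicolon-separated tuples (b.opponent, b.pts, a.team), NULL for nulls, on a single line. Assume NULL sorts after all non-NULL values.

(BQ, 31, FL); (BQ, 31, NULL); (CR, 13, FL); (CR, 13, NULL); (MT, 12, FL); (MT, 12, NULL); (MT, 32, FL); (MT, 32, UI); (MT, 32, NULL); (NU, 19, FL); (NU, 19, UI); (NU, 19, NULL); (TH, 34, FL); (TH, 34, UI); (TH, 34, NULL)

INNER JOIN keeps only pairs where the ON condition holds.
Matching on a.player_id < b.player_id. A NULL in a compared column never satisfies the condition.
- a[0] player_id=NULL → no match; dropped.
- a[1] player_id=8 → no match; dropped.
- a[2] player_id=3 → 3 match(es) in b → 3 row(s).
- a[3] player_id=1 → 6 match(es) in b → 6 row(s).
- a[4] player_id=8 → no match; dropped.
- a[5] player_id=1 → 6 match(es) in b → 6 row(s).
- a[6] player_id=8 → no match; dropped.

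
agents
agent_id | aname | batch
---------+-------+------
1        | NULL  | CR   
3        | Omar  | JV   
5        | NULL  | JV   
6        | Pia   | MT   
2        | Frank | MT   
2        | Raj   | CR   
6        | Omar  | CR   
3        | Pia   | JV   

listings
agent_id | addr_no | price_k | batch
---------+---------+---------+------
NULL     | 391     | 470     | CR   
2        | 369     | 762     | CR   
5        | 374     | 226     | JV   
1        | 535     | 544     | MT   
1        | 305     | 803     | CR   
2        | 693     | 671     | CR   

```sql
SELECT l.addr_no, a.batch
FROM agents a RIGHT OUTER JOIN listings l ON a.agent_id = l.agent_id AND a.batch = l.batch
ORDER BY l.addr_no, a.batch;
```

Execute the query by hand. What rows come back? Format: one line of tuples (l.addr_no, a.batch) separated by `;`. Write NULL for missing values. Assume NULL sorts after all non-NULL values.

(305, CR); (369, CR); (374, JV); (391, NULL); (535, NULL); (693, CR)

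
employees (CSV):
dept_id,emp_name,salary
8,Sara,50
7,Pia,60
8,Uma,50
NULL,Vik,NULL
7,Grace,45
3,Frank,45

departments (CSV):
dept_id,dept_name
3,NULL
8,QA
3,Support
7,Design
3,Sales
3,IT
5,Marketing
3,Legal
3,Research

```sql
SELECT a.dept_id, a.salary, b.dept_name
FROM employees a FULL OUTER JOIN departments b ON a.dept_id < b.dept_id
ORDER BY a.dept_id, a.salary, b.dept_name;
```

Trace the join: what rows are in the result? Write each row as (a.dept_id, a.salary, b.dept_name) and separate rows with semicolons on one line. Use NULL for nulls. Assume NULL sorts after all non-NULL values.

(3, 45, Design); (3, 45, Marketing); (3, 45, QA); (7, 45, QA); (7, 60, QA); (8, 50, NULL); (8, 50, NULL); (NULL, NULL, IT); (NULL, NULL, Legal); (NULL, NULL, Research); (NULL, NULL, Sales); (NULL, NULL, Support); (NULL, NULL, NULL); (NULL, NULL, NULL)

FULL OUTER JOIN keeps every row from both sides; unmatched rows get NULL for the other side's columns.
Matching on a.dept_id < b.dept_id. A NULL in a compared column never satisfies the condition.
- a (dept_id=8) has no partner → padded with NULL.
- a (dept_id=7) pairs with 1 row(s) of b.
- a (dept_id=8) has no partner → padded with NULL.
- a (dept_id=NULL) has no partner → padded with NULL.
- a (dept_id=7) pairs with 1 row(s) of b.
- a (dept_id=3) pairs with 3 row(s) of b.
- plus 6 unmatched b row(s), each kept with NULL a columns.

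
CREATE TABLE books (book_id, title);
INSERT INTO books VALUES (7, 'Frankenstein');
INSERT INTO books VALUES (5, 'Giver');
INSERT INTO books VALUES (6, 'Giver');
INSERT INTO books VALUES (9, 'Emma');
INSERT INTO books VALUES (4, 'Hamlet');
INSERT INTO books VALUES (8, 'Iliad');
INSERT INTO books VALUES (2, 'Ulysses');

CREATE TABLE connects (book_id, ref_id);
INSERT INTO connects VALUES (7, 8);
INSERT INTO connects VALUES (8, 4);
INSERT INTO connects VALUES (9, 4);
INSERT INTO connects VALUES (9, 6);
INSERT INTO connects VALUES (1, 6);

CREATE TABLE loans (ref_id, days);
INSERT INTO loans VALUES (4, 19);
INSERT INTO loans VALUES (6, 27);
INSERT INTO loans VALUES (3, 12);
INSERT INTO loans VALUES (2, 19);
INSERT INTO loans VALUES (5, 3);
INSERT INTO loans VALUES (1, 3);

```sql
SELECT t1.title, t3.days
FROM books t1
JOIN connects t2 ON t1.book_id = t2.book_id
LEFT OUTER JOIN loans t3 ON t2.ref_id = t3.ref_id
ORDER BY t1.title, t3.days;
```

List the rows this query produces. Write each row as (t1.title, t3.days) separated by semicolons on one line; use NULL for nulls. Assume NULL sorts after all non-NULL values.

Evaluate left to right. First `books t1 INNER JOIN connects t2` on book_id: 4 row(s).
Then LEFT JOIN `loans t3` on ref_id: each of those 4 rows is kept; rows whose t2.ref_id has no match in t3 get NULL for t3's columns.

(Emma, 19); (Emma, 27); (Frankenstein, NULL); (Iliad, 19)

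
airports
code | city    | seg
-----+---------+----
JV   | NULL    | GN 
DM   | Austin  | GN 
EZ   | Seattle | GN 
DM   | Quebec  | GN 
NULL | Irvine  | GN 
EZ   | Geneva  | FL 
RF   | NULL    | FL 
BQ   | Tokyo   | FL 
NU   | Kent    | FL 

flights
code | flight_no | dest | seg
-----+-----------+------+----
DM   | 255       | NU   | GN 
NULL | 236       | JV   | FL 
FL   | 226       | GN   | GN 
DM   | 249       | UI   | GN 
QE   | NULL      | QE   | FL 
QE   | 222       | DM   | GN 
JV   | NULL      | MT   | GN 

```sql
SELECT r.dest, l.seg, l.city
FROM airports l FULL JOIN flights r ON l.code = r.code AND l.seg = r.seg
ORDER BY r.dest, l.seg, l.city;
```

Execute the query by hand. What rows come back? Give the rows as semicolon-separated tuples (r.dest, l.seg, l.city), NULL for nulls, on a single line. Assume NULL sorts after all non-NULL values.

(DM, NULL, NULL); (GN, NULL, NULL); (JV, NULL, NULL); (MT, GN, NULL); (NU, GN, Austin); (NU, GN, Quebec); (QE, NULL, NULL); (UI, GN, Austin); (UI, GN, Quebec); (NULL, FL, Geneva); (NULL, FL, Kent); (NULL, FL, Tokyo); (NULL, FL, NULL); (NULL, GN, Irvine); (NULL, GN, Seattle)

FULL OUTER JOIN keeps every row from both sides; unmatched rows get NULL for the other side's columns.
Matching on l.code = r.code AND l.seg = r.seg. A NULL in a compared column never satisfies the condition.
- l (code=JV, seg=GN) pairs with 1 row(s) of r.
- l (code=DM, seg=GN) pairs with 2 row(s) of r.
- l (code=EZ, seg=GN) has no partner → padded with NULL.
- l (code=DM, seg=GN) pairs with 2 row(s) of r.
- l (code=NULL, seg=GN) has no partner → padded with NULL.
- l (code=EZ, seg=FL) has no partner → padded with NULL.
- l (code=RF, seg=FL) has no partner → padded with NULL.
- l (code=BQ, seg=FL) has no partner → padded with NULL.
- l (code=NU, seg=FL) has no partner → padded with NULL.
- plus 4 unmatched r row(s), each kept with NULL l columns.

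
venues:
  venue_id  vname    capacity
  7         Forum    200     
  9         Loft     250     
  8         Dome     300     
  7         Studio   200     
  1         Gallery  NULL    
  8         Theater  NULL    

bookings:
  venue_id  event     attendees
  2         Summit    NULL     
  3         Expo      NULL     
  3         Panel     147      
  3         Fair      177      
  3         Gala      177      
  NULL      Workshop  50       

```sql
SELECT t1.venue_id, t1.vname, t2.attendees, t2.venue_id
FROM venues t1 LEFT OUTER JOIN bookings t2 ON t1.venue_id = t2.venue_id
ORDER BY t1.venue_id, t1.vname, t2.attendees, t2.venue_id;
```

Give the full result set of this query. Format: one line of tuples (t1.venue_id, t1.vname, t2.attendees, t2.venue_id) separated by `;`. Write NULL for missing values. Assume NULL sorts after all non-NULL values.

(1, Gallery, NULL, NULL); (7, Forum, NULL, NULL); (7, Studio, NULL, NULL); (8, Dome, NULL, NULL); (8, Theater, NULL, NULL); (9, Loft, NULL, NULL)

LEFT JOIN keeps every row from `venues`; unmatched rows get NULL for `bookings`'s columns.
Matching on t1.venue_id = t2.venue_id. A NULL in a compared column never satisfies the condition.
Matched pairs: 0; unmatched t1 rows kept: 6.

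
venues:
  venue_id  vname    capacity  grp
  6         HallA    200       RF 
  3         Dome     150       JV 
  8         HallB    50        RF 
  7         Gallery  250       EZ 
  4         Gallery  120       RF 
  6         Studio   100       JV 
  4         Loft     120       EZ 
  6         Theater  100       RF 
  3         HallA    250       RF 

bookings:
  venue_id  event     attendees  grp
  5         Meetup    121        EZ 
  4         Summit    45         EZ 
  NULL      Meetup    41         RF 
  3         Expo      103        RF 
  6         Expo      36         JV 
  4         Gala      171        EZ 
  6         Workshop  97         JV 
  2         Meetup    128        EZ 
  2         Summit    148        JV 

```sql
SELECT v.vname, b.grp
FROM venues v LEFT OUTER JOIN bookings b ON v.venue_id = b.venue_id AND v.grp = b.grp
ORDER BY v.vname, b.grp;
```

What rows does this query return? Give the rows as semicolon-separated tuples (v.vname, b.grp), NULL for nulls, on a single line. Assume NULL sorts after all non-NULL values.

(Dome, NULL); (Gallery, NULL); (Gallery, NULL); (HallA, RF); (HallA, NULL); (HallB, NULL); (Loft, EZ); (Loft, EZ); (Studio, JV); (Studio, JV); (Theater, NULL)

LEFT JOIN keeps every row from `venues`; unmatched rows get NULL for `bookings`'s columns.
Matching on v.venue_id = b.venue_id AND v.grp = b.grp. A NULL in a compared column never satisfies the condition.
- v row (venue_id=6, grp=RF): no match → kept, b columns NULL.
- v row (venue_id=3, grp=JV): no match → kept, b columns NULL.
- v row (venue_id=8, grp=RF): no match → kept, b columns NULL.
- v row (venue_id=7, grp=EZ): no match → kept, b columns NULL.
- v row (venue_id=4, grp=RF): no match → kept, b columns NULL.
- v row (venue_id=6, grp=JV): matches 2 b row(s) → 2 output row(s).
- v row (venue_id=4, grp=EZ): matches 2 b row(s) → 2 output row(s).
- v row (venue_id=6, grp=RF): no match → kept, b columns NULL.
- v row (venue_id=3, grp=RF): matches 1 b row(s) → 1 output row(s).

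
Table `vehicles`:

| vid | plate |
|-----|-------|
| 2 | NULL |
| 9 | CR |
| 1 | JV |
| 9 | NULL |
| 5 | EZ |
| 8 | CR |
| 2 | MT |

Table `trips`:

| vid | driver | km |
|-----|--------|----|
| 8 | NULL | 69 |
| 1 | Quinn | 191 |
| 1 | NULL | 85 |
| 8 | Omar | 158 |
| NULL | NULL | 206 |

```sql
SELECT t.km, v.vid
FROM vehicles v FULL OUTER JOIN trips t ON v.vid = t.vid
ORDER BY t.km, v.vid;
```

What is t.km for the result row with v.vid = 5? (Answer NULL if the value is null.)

NULL

FULL OUTER JOIN keeps every row from both sides; unmatched rows get NULL for the other side's columns.
Matching on v.vid = t.vid. A NULL in a compared column never satisfies the condition.
- vid=2: no t row matches, row kept with t columns NULL.
- vid=9: no t row matches, row kept with t columns NULL.
- vid=1: 2 matching t row(s), so 2 row(s) emitted.
- vid=9: no t row matches, row kept with t columns NULL.
- vid=5: no t row matches, row kept with t columns NULL.
- vid=8: 2 matching t row(s), so 2 row(s) emitted.
- vid=2: no t row matches, row kept with t columns NULL.
- 1 t row(s) had no v match → kept, v columns NULL.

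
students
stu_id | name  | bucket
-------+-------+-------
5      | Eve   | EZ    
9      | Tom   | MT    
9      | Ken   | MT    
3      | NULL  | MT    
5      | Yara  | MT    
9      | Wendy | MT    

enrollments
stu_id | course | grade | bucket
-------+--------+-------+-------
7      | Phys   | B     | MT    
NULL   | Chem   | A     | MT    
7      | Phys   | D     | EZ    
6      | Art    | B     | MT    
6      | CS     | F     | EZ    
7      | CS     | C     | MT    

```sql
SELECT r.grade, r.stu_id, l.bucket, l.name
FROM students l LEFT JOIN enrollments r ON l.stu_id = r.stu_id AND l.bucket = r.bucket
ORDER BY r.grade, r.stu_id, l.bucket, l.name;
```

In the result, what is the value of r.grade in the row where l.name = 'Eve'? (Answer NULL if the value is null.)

NULL

LEFT JOIN keeps every row from `students`; unmatched rows get NULL for `enrollments`'s columns.
Matching on l.stu_id = r.stu_id AND l.bucket = r.bucket. A NULL in a compared column never satisfies the condition.
- l (stu_id=5, bucket=EZ) has no partner → padded with NULL.
- l (stu_id=9, bucket=MT) has no partner → padded with NULL.
- l (stu_id=9, bucket=MT) has no partner → padded with NULL.
- l (stu_id=3, bucket=MT) has no partner → padded with NULL.
- l (stu_id=5, bucket=MT) has no partner → padded with NULL.
- l (stu_id=9, bucket=MT) has no partner → padded with NULL.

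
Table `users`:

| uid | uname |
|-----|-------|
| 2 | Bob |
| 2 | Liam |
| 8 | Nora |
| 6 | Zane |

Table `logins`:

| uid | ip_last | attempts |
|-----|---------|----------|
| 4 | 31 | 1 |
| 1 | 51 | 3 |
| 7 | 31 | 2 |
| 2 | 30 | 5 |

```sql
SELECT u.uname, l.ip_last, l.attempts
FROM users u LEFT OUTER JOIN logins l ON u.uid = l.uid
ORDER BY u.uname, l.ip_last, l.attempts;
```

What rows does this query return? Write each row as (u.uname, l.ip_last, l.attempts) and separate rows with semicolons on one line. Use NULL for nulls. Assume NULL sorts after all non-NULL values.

(Bob, 30, 5); (Liam, 30, 5); (Nora, NULL, NULL); (Zane, NULL, NULL)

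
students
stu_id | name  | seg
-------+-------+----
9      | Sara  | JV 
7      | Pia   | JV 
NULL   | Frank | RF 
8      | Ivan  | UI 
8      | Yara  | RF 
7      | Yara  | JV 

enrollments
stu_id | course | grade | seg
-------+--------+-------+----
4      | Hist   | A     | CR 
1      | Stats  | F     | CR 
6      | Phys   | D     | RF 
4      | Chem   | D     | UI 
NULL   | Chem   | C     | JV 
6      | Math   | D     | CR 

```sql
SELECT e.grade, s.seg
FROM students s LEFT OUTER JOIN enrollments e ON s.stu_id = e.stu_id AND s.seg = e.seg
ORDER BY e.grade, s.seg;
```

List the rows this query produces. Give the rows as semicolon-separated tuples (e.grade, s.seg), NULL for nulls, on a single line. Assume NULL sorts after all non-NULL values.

(NULL, JV); (NULL, JV); (NULL, JV); (NULL, RF); (NULL, RF); (NULL, UI)

LEFT JOIN keeps every row from `students`; unmatched rows get NULL for `enrollments`'s columns.
Matching on s.stu_id = e.stu_id AND s.seg = e.seg. A NULL in a compared column never satisfies the condition.
Matched pairs: 0; unmatched s rows kept: 6.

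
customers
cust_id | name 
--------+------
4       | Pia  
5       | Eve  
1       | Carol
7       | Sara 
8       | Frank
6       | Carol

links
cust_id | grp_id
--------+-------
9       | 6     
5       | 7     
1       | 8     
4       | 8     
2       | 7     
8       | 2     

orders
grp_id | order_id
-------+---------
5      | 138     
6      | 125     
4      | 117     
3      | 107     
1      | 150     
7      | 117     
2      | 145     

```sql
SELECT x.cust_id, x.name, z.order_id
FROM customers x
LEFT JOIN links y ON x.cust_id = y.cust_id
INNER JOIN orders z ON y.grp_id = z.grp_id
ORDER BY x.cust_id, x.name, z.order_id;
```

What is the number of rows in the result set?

Evaluate left to right. First `customers x LEFT JOIN links y` on cust_id: 6 row(s).
Then INNER JOIN `orders z` on grp_id: keep only rows whose y.grp_id appears in z.
Result: 2 row(s).

2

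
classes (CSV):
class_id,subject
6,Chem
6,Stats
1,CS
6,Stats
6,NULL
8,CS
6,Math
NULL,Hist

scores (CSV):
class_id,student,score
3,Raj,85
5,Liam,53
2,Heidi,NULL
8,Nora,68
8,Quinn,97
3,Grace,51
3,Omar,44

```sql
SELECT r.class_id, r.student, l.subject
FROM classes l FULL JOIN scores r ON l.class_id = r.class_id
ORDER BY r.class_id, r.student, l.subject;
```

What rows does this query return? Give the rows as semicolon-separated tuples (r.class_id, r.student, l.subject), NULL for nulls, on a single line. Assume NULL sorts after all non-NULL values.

(2, Heidi, NULL); (3, Grace, NULL); (3, Omar, NULL); (3, Raj, NULL); (5, Liam, NULL); (8, Nora, CS); (8, Quinn, CS); (NULL, NULL, CS); (NULL, NULL, Chem); (NULL, NULL, Hist); (NULL, NULL, Math); (NULL, NULL, Stats); (NULL, NULL, Stats); (NULL, NULL, NULL)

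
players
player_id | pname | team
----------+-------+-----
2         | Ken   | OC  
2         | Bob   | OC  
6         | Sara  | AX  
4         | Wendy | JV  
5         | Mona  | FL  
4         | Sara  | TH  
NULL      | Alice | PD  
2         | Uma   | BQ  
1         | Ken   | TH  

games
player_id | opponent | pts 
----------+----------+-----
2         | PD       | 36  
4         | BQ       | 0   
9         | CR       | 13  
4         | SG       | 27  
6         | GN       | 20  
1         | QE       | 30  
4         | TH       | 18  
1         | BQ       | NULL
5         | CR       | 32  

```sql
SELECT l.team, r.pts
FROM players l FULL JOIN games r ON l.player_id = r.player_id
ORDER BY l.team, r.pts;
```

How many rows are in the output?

FULL OUTER JOIN keeps every row from both sides; unmatched rows get NULL for the other side's columns.
Matching on l.player_id = r.player_id. A NULL in a compared column never satisfies the condition.
- player_id=2: 1 matching r row(s), so 1 row(s) emitted.
- player_id=2: 1 matching r row(s), so 1 row(s) emitted.
- player_id=6: 1 matching r row(s), so 1 row(s) emitted.
- player_id=4: 3 matching r row(s), so 3 row(s) emitted.
- player_id=5: 1 matching r row(s), so 1 row(s) emitted.
- player_id=4: 3 matching r row(s), so 3 row(s) emitted.
- player_id=NULL: no r row matches, row kept with r columns NULL.
- player_id=2: 1 matching r row(s), so 1 row(s) emitted.
- player_id=1: 2 matching r row(s), so 2 row(s) emitted.
- 1 r row(s) had no l match → kept, l columns NULL.
Total: 13 matched + 2 padded = 15 rows.

15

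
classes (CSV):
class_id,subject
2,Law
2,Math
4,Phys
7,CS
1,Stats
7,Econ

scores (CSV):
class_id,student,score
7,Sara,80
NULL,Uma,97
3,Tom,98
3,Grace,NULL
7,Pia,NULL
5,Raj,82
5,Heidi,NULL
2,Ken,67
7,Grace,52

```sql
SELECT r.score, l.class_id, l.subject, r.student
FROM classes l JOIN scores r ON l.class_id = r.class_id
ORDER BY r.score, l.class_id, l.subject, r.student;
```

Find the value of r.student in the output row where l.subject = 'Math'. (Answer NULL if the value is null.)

Ken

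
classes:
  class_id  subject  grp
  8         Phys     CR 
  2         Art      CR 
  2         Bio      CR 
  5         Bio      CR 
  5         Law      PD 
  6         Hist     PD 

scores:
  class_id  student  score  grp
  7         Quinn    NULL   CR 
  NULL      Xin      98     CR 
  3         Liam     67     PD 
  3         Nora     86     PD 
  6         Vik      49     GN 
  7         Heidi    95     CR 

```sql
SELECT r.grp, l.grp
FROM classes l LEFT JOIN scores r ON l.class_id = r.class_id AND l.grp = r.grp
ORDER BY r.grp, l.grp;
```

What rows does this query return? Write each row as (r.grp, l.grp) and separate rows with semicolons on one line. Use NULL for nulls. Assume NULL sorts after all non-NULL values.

(NULL, CR); (NULL, CR); (NULL, CR); (NULL, CR); (NULL, PD); (NULL, PD)

LEFT JOIN keeps every row from `classes`; unmatched rows get NULL for `scores`'s columns.
Matching on l.class_id = r.class_id AND l.grp = r.grp. A NULL in a compared column never satisfies the condition.
Matched pairs: 0; unmatched l rows kept: 6.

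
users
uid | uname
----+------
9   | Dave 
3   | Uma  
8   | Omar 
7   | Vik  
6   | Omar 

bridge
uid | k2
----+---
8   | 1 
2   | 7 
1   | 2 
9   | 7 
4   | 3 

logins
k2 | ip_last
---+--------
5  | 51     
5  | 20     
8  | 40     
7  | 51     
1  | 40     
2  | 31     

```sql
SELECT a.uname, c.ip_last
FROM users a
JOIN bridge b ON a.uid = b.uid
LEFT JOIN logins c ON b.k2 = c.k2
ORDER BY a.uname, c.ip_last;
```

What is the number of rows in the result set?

2

Step 1 — a INNER JOIN b on uid → 2 row(s).
Then LEFT JOIN `logins c` on k2: each of those 2 rows is kept; rows whose b.k2 has no match in c get NULL for c's columns.
Result: 2 row(s).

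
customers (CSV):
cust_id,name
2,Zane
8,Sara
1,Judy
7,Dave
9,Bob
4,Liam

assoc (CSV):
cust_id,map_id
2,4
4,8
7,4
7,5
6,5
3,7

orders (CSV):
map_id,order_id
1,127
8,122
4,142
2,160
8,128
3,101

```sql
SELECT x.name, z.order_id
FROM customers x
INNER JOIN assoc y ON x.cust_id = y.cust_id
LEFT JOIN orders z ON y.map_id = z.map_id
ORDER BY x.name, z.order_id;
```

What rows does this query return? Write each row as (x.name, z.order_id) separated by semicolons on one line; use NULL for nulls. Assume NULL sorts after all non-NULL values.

(Dave, 142); (Dave, NULL); (Liam, 122); (Liam, 128); (Zane, 142)

Step 1 — x INNER JOIN y on cust_id → 4 row(s).
Then LEFT JOIN `orders z` on map_id: each of those 4 rows is kept; rows whose y.map_id has no match in z get NULL for z's columns.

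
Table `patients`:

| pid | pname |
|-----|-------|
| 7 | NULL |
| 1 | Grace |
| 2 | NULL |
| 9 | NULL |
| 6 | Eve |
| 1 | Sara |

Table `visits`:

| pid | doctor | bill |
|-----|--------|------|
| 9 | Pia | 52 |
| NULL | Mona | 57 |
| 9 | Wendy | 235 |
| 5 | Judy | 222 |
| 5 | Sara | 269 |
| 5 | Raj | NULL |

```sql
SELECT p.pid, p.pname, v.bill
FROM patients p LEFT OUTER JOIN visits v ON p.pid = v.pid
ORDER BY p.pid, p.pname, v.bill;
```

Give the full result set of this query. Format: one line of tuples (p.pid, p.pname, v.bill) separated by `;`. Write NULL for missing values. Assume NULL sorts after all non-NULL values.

LEFT JOIN keeps every row from `patients`; unmatched rows get NULL for `visits`'s columns.
Matching on p.pid = v.pid. A NULL in a compared column never satisfies the condition.
Matched pairs: 2; unmatched p rows kept: 5.

(1, Grace, NULL); (1, Sara, NULL); (2, NULL, NULL); (6, Eve, NULL); (7, NULL, NULL); (9, NULL, 52); (9, NULL, 235)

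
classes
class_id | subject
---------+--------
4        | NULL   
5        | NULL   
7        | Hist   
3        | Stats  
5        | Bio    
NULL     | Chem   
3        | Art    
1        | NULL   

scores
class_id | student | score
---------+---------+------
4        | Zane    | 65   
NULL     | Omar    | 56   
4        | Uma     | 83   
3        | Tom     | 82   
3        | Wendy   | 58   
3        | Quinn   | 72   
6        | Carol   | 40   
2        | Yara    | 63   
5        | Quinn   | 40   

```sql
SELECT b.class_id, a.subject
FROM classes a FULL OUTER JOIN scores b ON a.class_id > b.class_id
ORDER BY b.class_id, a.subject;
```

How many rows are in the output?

29

FULL OUTER JOIN keeps every row from both sides; unmatched rows get NULL for the other side's columns.
Matching on a.class_id > b.class_id. A NULL in a compared column never satisfies the condition.
- a[0] class_id=4 → 4 match(es) in b → 4 row(s).
- a[1] class_id=5 → 6 match(es) in b → 6 row(s).
- a[2] class_id=7 → 8 match(es) in b → 8 row(s).
- a[3] class_id=3 → 1 match(es) in b → 1 row(s).
- a[4] class_id=5 → 6 match(es) in b → 6 row(s).
- a[5] class_id=NULL → no match; kept with NULLs on the b side.
- a[6] class_id=3 → 1 match(es) in b → 1 row(s).
- a[7] class_id=1 → no match; kept with NULLs on the b side.
- plus 1 unmatched b row(s), each kept with NULL a columns.
Total: 26 matched + 3 padded = 29 rows.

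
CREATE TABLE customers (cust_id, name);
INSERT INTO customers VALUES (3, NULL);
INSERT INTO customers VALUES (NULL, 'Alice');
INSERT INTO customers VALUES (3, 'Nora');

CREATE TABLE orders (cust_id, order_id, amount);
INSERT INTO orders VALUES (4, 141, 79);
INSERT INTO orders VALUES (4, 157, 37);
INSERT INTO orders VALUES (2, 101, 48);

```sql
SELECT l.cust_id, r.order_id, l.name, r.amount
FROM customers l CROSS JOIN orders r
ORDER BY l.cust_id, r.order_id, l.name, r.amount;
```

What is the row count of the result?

CROSS JOIN pairs every row of `customers` with every row of `orders`: 3 × 3 = 9 rows.

9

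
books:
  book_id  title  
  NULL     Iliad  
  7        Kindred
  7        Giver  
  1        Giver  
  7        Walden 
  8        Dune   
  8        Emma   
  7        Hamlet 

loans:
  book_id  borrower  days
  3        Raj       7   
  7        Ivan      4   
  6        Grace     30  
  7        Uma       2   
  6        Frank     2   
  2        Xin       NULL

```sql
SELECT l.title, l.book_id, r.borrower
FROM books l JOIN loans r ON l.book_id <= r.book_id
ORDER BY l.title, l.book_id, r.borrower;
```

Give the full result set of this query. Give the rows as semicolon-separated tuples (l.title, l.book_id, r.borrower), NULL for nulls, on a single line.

(Giver, 1, Frank); (Giver, 1, Grace); (Giver, 1, Ivan); (Giver, 1, Raj); (Giver, 1, Uma); (Giver, 1, Xin); (Giver, 7, Ivan); (Giver, 7, Uma); (Hamlet, 7, Ivan); (Hamlet, 7, Uma); (Kindred, 7, Ivan); (Kindred, 7, Uma); (Walden, 7, Ivan); (Walden, 7, Uma)

INNER JOIN keeps only pairs where the ON condition holds.
Matching on l.book_id <= r.book_id. A NULL in a compared column never satisfies the condition.
- l (book_id=NULL) has no partner → excluded.
- l (book_id=7) pairs with 2 row(s) of r.
- l (book_id=7) pairs with 2 row(s) of r.
- l (book_id=1) pairs with 6 row(s) of r.
- l (book_id=7) pairs with 2 row(s) of r.
- l (book_id=8) has no partner → excluded.
- l (book_id=8) has no partner → excluded.
- l (book_id=7) pairs with 2 row(s) of r.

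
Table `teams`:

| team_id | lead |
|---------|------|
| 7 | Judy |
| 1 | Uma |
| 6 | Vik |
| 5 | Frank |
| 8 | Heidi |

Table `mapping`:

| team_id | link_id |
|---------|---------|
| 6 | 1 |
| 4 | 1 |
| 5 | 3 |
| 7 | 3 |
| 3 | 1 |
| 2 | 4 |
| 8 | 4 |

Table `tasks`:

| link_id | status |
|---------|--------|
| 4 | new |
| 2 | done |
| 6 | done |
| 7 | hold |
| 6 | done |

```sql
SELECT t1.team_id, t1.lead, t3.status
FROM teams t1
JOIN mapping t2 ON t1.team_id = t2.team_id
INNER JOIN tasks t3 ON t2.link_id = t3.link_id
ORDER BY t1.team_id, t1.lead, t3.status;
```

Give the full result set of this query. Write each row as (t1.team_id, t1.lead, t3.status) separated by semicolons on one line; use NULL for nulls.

(8, Heidi, new)

Joins associate left-to-right: teams INNER JOIN mapping on team_id gives 4 intermediate row(s).
Then INNER JOIN `tasks t3` on link_id: keep only rows whose t2.link_id appears in t3.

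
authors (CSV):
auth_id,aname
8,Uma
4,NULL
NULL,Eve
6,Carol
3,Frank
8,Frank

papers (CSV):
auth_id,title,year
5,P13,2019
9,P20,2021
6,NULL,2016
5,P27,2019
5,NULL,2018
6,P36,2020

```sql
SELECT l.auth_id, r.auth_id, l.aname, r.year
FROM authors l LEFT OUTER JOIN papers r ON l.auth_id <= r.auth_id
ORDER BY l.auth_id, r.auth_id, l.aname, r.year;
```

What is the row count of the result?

LEFT JOIN keeps every row from `authors`; unmatched rows get NULL for `papers`'s columns.
Matching on l.auth_id <= r.auth_id. A NULL in a compared column never satisfies the condition.
Matched pairs: 17; unmatched l rows kept: 1.
Total: 17 matched + 1 padded = 18 rows.

18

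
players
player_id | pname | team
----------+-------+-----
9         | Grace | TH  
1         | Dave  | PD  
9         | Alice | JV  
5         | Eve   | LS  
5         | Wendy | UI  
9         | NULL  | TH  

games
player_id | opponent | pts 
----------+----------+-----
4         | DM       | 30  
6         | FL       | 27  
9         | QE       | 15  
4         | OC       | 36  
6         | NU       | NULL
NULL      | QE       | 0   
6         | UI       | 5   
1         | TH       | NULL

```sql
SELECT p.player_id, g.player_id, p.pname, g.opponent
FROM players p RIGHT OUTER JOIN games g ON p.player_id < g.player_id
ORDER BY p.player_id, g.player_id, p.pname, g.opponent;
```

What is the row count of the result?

RIGHT JOIN keeps every row from `games`; unmatched rows get NULL for `players`'s columns.
Matching on p.player_id < g.player_id. A NULL in a compared column never satisfies the condition.
Matched pairs: 14; unmatched g rows kept: 2.
Total: 14 matched + 2 padded = 16 rows.

16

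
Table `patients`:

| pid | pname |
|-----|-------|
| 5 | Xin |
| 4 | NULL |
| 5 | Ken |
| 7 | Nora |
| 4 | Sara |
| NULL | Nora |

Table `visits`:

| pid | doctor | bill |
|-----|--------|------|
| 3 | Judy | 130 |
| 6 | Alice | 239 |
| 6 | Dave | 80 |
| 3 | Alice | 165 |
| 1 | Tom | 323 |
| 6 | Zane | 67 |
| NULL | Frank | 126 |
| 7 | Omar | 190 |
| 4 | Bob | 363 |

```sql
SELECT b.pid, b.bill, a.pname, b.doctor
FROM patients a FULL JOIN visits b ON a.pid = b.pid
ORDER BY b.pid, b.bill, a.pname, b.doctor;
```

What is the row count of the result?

13

FULL OUTER JOIN keeps every row from both sides; unmatched rows get NULL for the other side's columns.
Matching on a.pid = b.pid. A NULL in a compared column never satisfies the condition.
- pid=5: no b row matches, row kept with b columns NULL.
- pid=4: 1 matching b row(s), so 1 row(s) emitted.
- pid=5: no b row matches, row kept with b columns NULL.
- pid=7: 1 matching b row(s), so 1 row(s) emitted.
- pid=4: 1 matching b row(s), so 1 row(s) emitted.
- pid=NULL: no b row matches, row kept with b columns NULL.
- 7 b row(s) had no a match → kept, a columns NULL.
Total: 3 matched + 10 padded = 13 rows.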